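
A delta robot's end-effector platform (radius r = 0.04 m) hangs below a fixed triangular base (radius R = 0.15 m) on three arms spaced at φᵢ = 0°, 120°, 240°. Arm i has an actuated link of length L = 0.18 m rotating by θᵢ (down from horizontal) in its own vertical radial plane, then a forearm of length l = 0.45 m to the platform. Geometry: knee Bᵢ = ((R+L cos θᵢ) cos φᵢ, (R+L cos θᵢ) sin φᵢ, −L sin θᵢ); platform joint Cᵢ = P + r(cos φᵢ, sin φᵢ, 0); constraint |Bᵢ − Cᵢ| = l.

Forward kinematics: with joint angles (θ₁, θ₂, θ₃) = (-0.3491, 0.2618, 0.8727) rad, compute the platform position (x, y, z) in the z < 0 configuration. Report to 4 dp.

(0.1479, 0.0982, -0.3575)

S1 = (0.2791·cos0.0°, 0.2791·sin0.0°, 0.0616) = (0.2791, 0.0000, 0.0616)
S2 = (0.2839·cos120.0°, 0.2839·sin120.0°, -0.0466) = (-0.1419, 0.2458, -0.0466)
arm 3 at φ=240.0°: ρ3 = 0.2257;  S3 = (-0.1128, -0.1955, -0.1379)
subtract pairs → two planes through P
plane₁₂: -0.8422x+0.4917y+-0.2163z = 0.0010
det = 0.7147;  x = 0.0075+-0.3928z,  y = 0.0150+-0.2328z
into |P−S₁|² = l²: 1.2085z² + 0.0832z + -0.1247 = 0;  Δ = 0.6097;  z = -0.3575 or 0.2886 → z<0 root = -0.3575
x = 0.1479, y = 0.0982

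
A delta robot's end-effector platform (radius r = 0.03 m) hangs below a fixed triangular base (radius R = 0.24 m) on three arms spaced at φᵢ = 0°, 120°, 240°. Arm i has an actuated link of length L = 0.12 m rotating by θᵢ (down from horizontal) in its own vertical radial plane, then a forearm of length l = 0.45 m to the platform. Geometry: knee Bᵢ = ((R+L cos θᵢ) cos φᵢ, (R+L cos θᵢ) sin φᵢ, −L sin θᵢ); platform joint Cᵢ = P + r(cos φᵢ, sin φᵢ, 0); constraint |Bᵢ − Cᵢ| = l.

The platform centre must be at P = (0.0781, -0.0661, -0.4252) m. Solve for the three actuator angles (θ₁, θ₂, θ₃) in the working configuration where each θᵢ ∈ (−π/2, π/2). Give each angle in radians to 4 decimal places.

arm 1 (φ=0.0°): x'=0.0781, y'=-0.0661
  A=0.1319, B=-0.4252, C=(l²−L²−A²−y'²−z²)/(2L)=-0.0603
  √(A²+B²)=0.4452;  θ1 = -1.2700+1.7066 ≈ 0.4366
rotate P by −φ2: (-0.0963, -0.0346, -0.4252)
  A cos θ + B sin θ = C:  0.3063·cos θ + -0.4252·sin θ = -0.3654
  √(A²+B²)=0.5240;  θ2 = -0.9465+2.3425 ≈ 1.3960
rotate P by −φ3: (0.0182, 0.1007, -0.4252)
  e−x'=0.1918;  (l²−L²−(e−x')²−y'²−z²)/2L = -0.1651
  θ3 = atan2(B,A) + arccos(C/0.4665) = 0.7855

θ₁ = 0.4366, θ₂ = 1.3960, θ₃ = 0.7855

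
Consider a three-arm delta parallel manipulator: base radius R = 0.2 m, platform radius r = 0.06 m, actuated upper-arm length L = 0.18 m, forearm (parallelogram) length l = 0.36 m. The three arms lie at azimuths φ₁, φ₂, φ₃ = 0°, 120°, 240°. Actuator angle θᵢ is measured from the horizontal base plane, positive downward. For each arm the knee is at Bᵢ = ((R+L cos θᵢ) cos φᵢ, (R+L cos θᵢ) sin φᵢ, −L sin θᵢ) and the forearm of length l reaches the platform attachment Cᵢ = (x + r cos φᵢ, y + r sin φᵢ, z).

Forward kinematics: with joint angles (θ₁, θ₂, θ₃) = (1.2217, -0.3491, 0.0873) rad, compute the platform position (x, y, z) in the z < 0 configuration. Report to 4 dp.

arm 1 at φ=0.0°: (R−r)+L cos θ1 = 0.2016;  S1 = (0.2016, 0.0000, -0.1691)
φ2=120.0°: virtual centre (-0.1546, 0.2677, 0.0616), radius l
φ3=240.0°: virtual centre (-0.1597, -0.2765, -0.0157), radius l
subtract pairs → two planes through P
plane₁₂: -0.7123x+0.5355y+0.4614z = 0.0301
det = 0.7808;  x = -0.0439+0.5373z,  y = -0.0022+-0.1470z
sphere 1 gives Az²+Bz+C=0 with A=1.3103, B=0.0751, C=-0.0407;  B²−4AC=0.2190;  roots -0.2072, 0.1499;  negative root z = -0.2072
x = -0.1553, y = 0.0283

(-0.1553, 0.0283, -0.2072)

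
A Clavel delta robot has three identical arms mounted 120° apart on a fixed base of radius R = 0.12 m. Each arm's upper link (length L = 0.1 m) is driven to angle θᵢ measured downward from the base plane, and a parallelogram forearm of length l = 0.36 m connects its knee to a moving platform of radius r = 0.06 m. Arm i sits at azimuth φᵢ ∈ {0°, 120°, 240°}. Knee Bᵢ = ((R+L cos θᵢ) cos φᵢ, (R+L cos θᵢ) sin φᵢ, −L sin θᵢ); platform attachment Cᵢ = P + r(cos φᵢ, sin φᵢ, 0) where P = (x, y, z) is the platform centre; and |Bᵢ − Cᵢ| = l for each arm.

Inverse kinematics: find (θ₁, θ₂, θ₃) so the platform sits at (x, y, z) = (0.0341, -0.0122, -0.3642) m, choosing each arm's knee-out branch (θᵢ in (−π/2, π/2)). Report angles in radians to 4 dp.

θ₁ = 0.2620, θ₂ = 0.5239, θ₃ = 0.4363

arm 1 (φ=0.0°): x'=0.0341, y'=-0.0122
  A cos θ + B sin θ = C:  0.0259·cos θ + -0.3642·sin θ = -0.0693
  √(A²+B²)=0.3651;  θ1 = -1.4998+1.7618 ≈ 0.2620
arm 2 (φ=120.0°): x'=-0.0276, y'=-0.0234
  A cos θ + B sin θ = C:  0.0876·cos θ + -0.3642·sin θ = -0.1063
  √(A²+B²)=0.3746;  θ2 = -1.3347+1.8586 ≈ 0.5239
φ3=240.0° → target in arm frame (-0.0065, 0.0356)
  A=0.0665, B=-0.3642, C=(l²−L²−A²−y'²−z²)/(2L)=-0.0937
  θ3 = atan2(B,A) + arccos(C/0.3702) = 0.4363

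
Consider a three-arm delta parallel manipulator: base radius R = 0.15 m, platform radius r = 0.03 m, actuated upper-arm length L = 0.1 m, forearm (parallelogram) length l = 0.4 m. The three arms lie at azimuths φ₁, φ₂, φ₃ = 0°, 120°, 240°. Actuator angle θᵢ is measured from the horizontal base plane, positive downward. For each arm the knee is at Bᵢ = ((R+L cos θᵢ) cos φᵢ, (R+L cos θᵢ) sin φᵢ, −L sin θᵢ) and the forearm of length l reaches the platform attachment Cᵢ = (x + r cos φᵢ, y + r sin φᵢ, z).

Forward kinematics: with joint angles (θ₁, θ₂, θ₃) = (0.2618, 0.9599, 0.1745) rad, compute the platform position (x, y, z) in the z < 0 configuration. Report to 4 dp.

φ1=0.0°: virtual centre (0.2166, 0.0000, -0.0259), radius l
arm 2 at φ=120.0°: e+L cos θ2 = 0.1774;  S2 = (-0.0887, 0.1536, -0.0819)
S3 = (0.2185·cos240.0°, 0.2185·sin240.0°, -0.0174) = (-0.1092, -0.1892, -0.0174)
|S₂|²−|S₁|² = -0.0094;  |S₃|²−|S₁|² = 0.0005
linear system: -0.6105x+0.3072y = -0.0094−-0.1121z; -0.6517x+-0.3784y = 0.0005−0.0170z
Cramer: x(z) = 0.0079-0.0862z;  y(z) = -0.0149+0.1935z
sphere 1 gives Az²+Bz+C=0 with A=1.0449, B=0.0820, C=-0.1156;  B²−4AC=0.4898;  roots -0.3741, 0.2957;  negative root z = -0.3741
x = 0.0402, y = -0.0873

(0.0402, -0.0873, -0.3741)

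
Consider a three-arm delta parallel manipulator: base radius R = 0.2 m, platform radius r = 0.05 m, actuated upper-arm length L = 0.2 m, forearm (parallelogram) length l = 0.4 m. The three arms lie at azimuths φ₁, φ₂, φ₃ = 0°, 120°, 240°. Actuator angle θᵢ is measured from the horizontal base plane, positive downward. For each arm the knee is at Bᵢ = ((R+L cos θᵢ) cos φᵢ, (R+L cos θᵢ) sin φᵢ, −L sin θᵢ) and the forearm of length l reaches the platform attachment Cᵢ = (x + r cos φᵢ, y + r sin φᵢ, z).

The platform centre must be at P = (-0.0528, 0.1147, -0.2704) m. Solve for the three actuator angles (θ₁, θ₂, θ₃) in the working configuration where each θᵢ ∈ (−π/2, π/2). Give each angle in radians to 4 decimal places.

θ₁ = 0.6983, θ₂ = -0.3495, θ₃ = 0.7855

arm 1 (φ=0.0°): x'=-0.0528, y'=0.1147
  A cos θ + B sin θ = C:  0.2028·cos θ + -0.2704·sin θ = -0.0185
  √(A²+B²)=0.3380;  θ1 = -0.9273+1.6256 ≈ 0.6983
rotate P by −φ2: (0.1257, -0.0116, -0.2704)
  e−x'=0.0243;  (l²−L²−(e−x')²−y'²−z²)/2L = 0.1154
  √(A²+B²)=0.2715;  θ2 = -1.4813+1.1318 ≈ -0.3495
arm 3 (φ=240.0°): x'=-0.0729, y'=-0.1031
  e−x'=0.2229;  (l²−L²−(e−x')²−y'²−z²)/2L = -0.0336
  √(A²+B²)=0.3505;  θ3 = -0.8813+1.6668 ≈ 0.7855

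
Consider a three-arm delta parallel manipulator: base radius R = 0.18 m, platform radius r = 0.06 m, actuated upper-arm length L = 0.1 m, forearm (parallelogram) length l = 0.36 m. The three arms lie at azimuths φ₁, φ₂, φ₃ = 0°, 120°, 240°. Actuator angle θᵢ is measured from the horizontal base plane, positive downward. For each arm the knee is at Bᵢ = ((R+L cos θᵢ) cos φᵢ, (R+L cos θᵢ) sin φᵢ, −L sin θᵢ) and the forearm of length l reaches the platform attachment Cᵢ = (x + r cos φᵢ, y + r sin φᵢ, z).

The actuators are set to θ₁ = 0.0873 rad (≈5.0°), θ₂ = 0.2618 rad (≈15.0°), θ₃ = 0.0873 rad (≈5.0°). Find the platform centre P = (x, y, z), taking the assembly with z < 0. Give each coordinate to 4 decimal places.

arm 1 at φ=0.0°: ρ1 = 0.2196;  S1 = (0.2196, 0.0000, -0.0087)
arm 2 at φ=120.0°: ρ2 = 0.2166;  S2 = (-0.1083, 0.1876, -0.0259)
φ3=240.0°: virtual centre (-0.1098, -0.1902, -0.0087), radius l
subtract pairs → two planes through P
linear system: -0.6558x+0.3751y = -0.0007−-0.0343z; -0.6589x+-0.3804y = 0.0000−0.0000z
det = 0.4966;  x = 0.0006+-0.0263z,  y = -0.0010+0.0455z
quadratic in z: (1.0028)z²+(0.0289)z+(-0.0815)=0, √Δ=0.5726 → z ∈ {-0.2999, 0.2711}; z = -0.2999 (taking z<0)
x = 0.0084, y = -0.0146

(0.0084, -0.0146, -0.2999)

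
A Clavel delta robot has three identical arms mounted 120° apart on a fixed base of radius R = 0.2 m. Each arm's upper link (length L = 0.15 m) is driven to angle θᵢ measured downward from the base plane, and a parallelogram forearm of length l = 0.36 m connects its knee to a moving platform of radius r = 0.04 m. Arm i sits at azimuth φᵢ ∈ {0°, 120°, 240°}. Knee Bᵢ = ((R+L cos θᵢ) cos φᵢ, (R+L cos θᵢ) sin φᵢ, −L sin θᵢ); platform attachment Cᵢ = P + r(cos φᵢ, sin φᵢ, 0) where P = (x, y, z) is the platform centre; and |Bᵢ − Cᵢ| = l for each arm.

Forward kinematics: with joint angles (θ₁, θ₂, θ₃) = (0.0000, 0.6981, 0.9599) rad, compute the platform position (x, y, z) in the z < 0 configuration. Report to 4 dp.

(0.0893, 0.0297, -0.2829)

S1 = (0.3100·cos0.0°, 0.3100·sin0.0°, 0.0000) = (0.3100, 0.0000, 0.0000)
S2 = (0.2749·cos120.0°, 0.2749·sin120.0°, -0.0964) = (-0.1375, 0.2381, -0.0964)
S3 = (0.2460·cos240.0°, 0.2460·sin240.0°, -0.1229) = (-0.1230, -0.2131, -0.1229)
subtract pairs → two planes through P
plane₁₂: -0.8949x+0.4762y+-0.1928z = -0.0112
Cramer: x(z) = 0.0183-0.2509z;  y(z) = 0.0108-0.0667z
sphere 1 gives Az²+Bz+C=0 with A=1.0674, B=0.1450, C=-0.0444;  B²−4AC=0.2106;  roots -0.2829, 0.1471;  negative root z = -0.2829
x = 0.0893, y = 0.0297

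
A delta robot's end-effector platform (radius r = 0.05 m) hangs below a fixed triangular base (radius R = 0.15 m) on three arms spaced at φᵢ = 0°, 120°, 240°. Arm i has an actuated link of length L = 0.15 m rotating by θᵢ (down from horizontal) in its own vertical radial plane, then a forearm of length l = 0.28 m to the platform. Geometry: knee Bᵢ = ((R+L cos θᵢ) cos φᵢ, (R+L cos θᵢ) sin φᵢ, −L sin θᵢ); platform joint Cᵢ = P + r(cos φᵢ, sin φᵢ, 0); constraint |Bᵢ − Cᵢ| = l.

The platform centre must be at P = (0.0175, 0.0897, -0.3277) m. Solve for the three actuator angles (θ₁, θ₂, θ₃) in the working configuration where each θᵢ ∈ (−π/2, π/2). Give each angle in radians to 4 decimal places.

θ₁ = 0.9600, θ₂ = 0.6981, θ₃ = 1.3966

arm 1 (φ=0.0°): x'=0.0175, y'=0.0897
  A=0.0825, B=-0.3277, C=(l²−L²−A²−y'²−z²)/(2L)=-0.2211
  γ=atan2(-0.3277,0.0825)=-1.3242;  ψ=arccos(-0.6544)=2.2842;  θ1=γ+ψ≈0.9600
rotate P by −φ2: (0.0689, -0.0600, -0.3277)
  A=0.0311, B=-0.3277, C=(l²−L²−A²−y'²−z²)/(2L)=-0.1868
  θ2 = atan2(B,A) + arccos(C/0.3292) = 0.6981
φ3=240.0° → target in arm frame (-0.0864, -0.0297)
  e−x'=0.1864;  (l²−L²−(e−x')²−y'²−z²)/2L = -0.2904
  γ=atan2(-0.3277,0.1864)=-1.0535;  ψ=arccos(-0.7703)=2.4501;  θ3=γ+ψ≈1.3966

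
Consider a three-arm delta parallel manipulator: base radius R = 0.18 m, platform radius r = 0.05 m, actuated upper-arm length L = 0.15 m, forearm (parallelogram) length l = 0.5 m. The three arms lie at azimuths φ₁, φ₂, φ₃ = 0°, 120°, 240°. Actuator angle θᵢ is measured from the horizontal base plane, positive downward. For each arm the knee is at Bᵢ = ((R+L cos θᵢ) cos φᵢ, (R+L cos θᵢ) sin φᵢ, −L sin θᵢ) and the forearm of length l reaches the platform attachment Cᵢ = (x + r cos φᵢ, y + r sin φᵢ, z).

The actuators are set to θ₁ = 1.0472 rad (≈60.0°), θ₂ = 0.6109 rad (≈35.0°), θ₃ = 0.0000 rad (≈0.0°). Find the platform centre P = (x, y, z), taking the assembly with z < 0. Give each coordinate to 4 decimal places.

φ1=0.0°: virtual centre (0.2050, 0.0000, -0.1299), radius l
φ2=120.0°: virtual centre (-0.1264, 0.2190, -0.0860), radius l
φ3=240.0°: virtual centre (-0.1400, -0.2425, 0.0000), radius l
eliminate P² terms by subtracting sphere 1 from 2 and 3
plane₁₂: -0.6629x+0.4380y+0.0877z = 0.0124
Cramer: x(z) = -0.0234+0.2507z;  y(z) = -0.0070+0.1791z
into |P−O₁|² = l²: 1.0949z² + 0.1428z + -0.1809 = 0;  Δ = 0.8128;  z = -0.4769 or 0.3465 → z<0 root = -0.4769
x = -0.1429, y = -0.0924

(-0.1429, -0.0924, -0.4769)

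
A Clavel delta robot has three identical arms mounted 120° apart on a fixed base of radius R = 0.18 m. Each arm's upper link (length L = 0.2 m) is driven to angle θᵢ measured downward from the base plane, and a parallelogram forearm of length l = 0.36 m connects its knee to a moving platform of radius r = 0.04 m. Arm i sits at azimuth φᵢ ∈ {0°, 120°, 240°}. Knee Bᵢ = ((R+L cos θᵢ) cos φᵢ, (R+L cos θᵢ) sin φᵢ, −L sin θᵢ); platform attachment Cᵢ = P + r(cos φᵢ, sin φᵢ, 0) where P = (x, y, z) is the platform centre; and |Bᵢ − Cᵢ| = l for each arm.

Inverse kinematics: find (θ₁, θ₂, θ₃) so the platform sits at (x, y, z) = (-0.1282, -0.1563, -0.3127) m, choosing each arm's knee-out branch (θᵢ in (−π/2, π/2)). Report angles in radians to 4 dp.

φ1=0.0° → target in arm frame (-0.1282, -0.1563)
  A cos θ + B sin θ = C:  0.2682·cos θ + -0.3127·sin θ = -0.2614
  √(A²+B²)=0.4120;  θ1 = -0.8619+2.2581 ≈ 1.3962
arm 2 (φ=120.0°): x'=-0.0713, y'=0.1892
  A=0.2113, B=-0.3127, C=(l²−L²−A²−y'²−z²)/(2L)=-0.2215
  γ=atan2(-0.3127,0.2113)=-0.9766;  ψ=arccos(-0.5869)=2.1981;  θ2=γ+ψ≈1.2214
rotate P by −φ3: (0.1995, -0.0329, -0.3127)
  e−x'=-0.0595;  (l²−L²−(e−x')²−y'²−z²)/2L = -0.0320
  θ3 = atan2(B,A) + arccos(C/0.3183) = -0.0872

θ₁ = 1.3962, θ₂ = 1.2214, θ₃ = -0.0872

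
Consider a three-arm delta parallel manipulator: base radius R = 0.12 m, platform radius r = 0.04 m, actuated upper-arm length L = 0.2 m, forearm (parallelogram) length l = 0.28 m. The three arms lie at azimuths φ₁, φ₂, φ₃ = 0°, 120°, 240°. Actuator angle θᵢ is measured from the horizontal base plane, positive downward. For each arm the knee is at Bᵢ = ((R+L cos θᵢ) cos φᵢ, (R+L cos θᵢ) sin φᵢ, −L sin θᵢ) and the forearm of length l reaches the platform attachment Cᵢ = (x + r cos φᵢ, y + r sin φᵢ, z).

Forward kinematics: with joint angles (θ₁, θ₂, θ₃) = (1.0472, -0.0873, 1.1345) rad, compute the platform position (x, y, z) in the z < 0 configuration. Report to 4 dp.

(-0.0604, 0.1327, -0.2280)

φ1=0.0°: virtual centre (0.1800, 0.0000, -0.1732), radius l
φ2=120.0°: virtual centre (-0.1396, 0.2418, 0.0174), radius l
arm 3 at φ=240.0°: e+L cos θ3 = 0.1645;  centre 3 = (-0.0823, -0.1425, -0.1813)
eliminate P² terms by subtracting sphere 1 from 2 and 3
[-0.6392 0.4837 0.3813]·P = 0.0159;  [-0.5245 -0.2850 -0.0161]·P = -0.0025
det = 0.4358;  x = -0.0076+0.2314z,  y = 0.0227+-0.4825z
sphere 1 gives Az²+Bz+C=0 with A=1.2864, B=0.2376, C=-0.0127;  B²−4AC=0.1217;  roots -0.2280, 0.0432;  negative root z = -0.2280
x = -0.0604, y = 0.1327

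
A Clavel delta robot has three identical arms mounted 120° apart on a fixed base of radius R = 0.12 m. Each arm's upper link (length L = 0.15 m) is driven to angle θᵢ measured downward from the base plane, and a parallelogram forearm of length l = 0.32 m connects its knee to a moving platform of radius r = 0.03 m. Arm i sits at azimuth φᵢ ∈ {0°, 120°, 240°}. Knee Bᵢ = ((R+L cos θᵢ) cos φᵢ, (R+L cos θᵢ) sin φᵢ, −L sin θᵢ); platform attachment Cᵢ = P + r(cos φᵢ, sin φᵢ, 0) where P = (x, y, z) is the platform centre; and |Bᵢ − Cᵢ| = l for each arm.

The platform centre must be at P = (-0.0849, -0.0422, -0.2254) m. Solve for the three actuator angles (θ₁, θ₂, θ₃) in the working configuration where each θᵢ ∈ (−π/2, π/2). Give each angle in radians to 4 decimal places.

θ₁ = 0.6982, θ₂ = 0.1750, θ₃ = -0.3490

φ1=0.0° → target in arm frame (-0.0849, -0.0422)
  A cos θ + B sin θ = C:  0.1749·cos θ + -0.2254·sin θ = -0.0109
  √(A²+B²)=0.2853;  θ1 = -0.9109+1.6091 ≈ 0.6982
arm 2 (φ=120.0°): x'=0.0059, y'=0.0946
  e−x'=0.0841;  (l²−L²−(e−x')²−y'²−z²)/2L = 0.0436
  γ=atan2(-0.2254,0.0841)=-1.2137;  ψ=arccos(0.1811)=1.3887;  θ2=γ+ψ≈0.1750
φ3=240.0° → target in arm frame (0.0790, -0.0524)
  A cos θ + B sin θ = C:  0.0110·cos θ + -0.2254·sin θ = 0.0874
  γ=atan2(-0.2254,0.0110)=-1.5220;  ψ=arccos(0.3874)=1.1730;  θ3=γ+ψ≈-0.3490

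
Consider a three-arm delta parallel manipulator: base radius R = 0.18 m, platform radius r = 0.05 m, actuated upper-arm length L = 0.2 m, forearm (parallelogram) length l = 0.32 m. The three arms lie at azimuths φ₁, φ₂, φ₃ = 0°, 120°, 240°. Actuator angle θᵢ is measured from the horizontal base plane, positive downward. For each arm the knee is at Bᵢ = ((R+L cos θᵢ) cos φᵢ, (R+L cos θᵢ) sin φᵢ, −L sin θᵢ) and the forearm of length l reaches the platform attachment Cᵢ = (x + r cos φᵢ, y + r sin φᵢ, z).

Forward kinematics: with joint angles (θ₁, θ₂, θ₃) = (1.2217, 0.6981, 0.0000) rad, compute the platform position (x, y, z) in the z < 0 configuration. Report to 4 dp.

(-0.1142, -0.0599, -0.2209)

S1 = (0.1984·cos0.0°, 0.1984·sin0.0°, -0.1879) = (0.1984, 0.0000, -0.1879)
S2 = (0.2832·cos120.0°, 0.2832·sin120.0°, -0.1286) = (-0.1416, 0.2453, -0.1286)
S3 = (0.3300·cos240.0°, 0.3300·sin240.0°, 0.0000) = (-0.1650, -0.2858, 0.0000)
|S₂|²−|S₁|² = 0.0220;  |S₃|²−|S₁|² = 0.0342
[-0.6800 0.4905 0.1188]·P = 0.0220;  [-0.7268 -0.5716 0.3759]·P = 0.0342
Cramer: x(z) = -0.0394+0.3385z;  y(z) = -0.0097+0.2272z
sphere 1 gives Az²+Bz+C=0 with A=1.1662, B=0.2104, C=-0.0104;  B²−4AC=0.0929;  roots -0.2209, 0.0404;  negative root z = -0.2209
x = -0.1142, y = -0.0599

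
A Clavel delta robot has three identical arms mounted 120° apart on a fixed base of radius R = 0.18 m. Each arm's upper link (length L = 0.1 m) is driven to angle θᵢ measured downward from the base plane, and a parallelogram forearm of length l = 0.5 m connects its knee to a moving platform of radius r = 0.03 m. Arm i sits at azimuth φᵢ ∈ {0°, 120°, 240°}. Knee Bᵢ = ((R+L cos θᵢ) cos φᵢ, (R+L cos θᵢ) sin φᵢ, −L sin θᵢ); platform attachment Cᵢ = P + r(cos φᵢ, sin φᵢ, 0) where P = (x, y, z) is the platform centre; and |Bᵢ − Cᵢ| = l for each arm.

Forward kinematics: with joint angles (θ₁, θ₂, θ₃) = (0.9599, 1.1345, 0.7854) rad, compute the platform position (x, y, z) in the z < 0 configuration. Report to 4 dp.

(-0.0001, -0.0417, -0.5349)

arm 1 at φ=0.0°: e+L cos θ1 = 0.2074;  O1 = (0.2074, 0.0000, -0.0819)
φ2=120.0°: virtual centre (-0.0961, 0.1665, -0.0906), radius l
arm 3 at φ=240.0°: e+L cos θ3 = 0.2207;  O3 = (-0.1104, -0.1911, -0.0707)
subtract pairs → two planes through P
plane₁₂: -0.6070x+0.3330y+-0.0174z = -0.0045
Cramer: x(z) = 0.0009+0.0018z;  y(z) = -0.0120+0.0556z
sphere 1 gives Az²+Bz+C=0 with A=1.0031, B=0.1618, C=-0.2005;  B²−4AC=0.8307;  roots -0.5349, 0.3737;  negative root z = -0.5349
x = -0.0001, y = -0.0417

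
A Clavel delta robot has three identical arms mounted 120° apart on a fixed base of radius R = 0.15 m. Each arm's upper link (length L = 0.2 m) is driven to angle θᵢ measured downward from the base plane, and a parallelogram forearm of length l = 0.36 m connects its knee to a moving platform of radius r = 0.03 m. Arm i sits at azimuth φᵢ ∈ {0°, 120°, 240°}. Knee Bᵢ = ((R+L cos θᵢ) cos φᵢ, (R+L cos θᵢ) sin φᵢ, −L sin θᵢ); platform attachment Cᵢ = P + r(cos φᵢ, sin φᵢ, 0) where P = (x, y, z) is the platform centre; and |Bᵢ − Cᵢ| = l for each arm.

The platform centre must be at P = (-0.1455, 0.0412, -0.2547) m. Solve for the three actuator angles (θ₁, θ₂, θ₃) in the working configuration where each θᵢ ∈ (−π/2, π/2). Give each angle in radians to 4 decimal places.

φ1=0.0° → target in arm frame (-0.1455, 0.0412)
  A=0.2655, B=-0.2547, C=(l²−L²−A²−y'²−z²)/(2L)=-0.1186
  γ=atan2(-0.2547,0.2655)=-0.7646;  ψ=arccos(-0.3225)=1.8992;  θ1=γ+ψ≈1.1345
rotate P by −φ2: (0.1084, 0.1054, -0.2547)
  A=0.0116, B=-0.2547, C=(l²−L²−A²−y'²−z²)/(2L)=0.0337
  √(A²+B²)=0.2550;  θ2 = -1.5254+1.4382 ≈ -0.0872
φ3=240.0° → target in arm frame (0.0371, -0.1466)
  A=0.0829, B=-0.2547, C=(l²−L²−A²−y'²−z²)/(2L)=-0.0091
  γ=atan2(-0.2547,0.0829)=-1.2560;  ψ=arccos(-0.0340)=1.6048;  θ3=γ+ψ≈0.3488

θ₁ = 1.1345, θ₂ = -0.0872, θ₃ = 0.3488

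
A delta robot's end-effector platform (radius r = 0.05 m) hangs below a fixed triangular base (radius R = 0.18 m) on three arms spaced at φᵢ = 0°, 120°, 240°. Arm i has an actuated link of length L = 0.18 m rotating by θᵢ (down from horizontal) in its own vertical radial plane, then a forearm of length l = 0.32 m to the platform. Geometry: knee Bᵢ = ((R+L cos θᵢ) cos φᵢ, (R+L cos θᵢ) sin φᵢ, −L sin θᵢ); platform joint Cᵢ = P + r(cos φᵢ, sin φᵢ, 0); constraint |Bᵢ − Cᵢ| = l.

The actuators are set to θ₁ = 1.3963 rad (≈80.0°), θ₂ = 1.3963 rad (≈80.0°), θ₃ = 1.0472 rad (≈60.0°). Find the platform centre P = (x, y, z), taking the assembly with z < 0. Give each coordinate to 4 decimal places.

(-0.0280, -0.0485, -0.4307)

φ1=0.0°: virtual centre (0.1613, 0.0000, -0.1773), radius l
arm 2 at φ=120.0°: (R−r)+L cos θ2 = 0.1613;  centre 2 = (-0.0806, 0.1396, -0.1773)
arm 3 at φ=240.0°: (R−r)+L cos θ3 = 0.2200;  centre 3 = (-0.1100, -0.1905, -0.1559)
|centre ₂|²−|centre ₁|² = 0.0000;  |centre ₃|²−|centre ₁|² = 0.0153
linear system: -0.4838x+0.2793y = 0.0000−0.0000z; -0.5425x+-0.3811y = 0.0153−0.0428z
Cramer: x(z) = -0.0127+0.0356z;  y(z) = -0.0220+0.0616z
quadratic in z: (1.0051)z²+(0.3395)z+(-0.0402)=0, √Δ=0.5263 → z ∈ {-0.4307, 0.0929}; z = -0.4307 (taking z<0)
x = -0.0280, y = -0.0485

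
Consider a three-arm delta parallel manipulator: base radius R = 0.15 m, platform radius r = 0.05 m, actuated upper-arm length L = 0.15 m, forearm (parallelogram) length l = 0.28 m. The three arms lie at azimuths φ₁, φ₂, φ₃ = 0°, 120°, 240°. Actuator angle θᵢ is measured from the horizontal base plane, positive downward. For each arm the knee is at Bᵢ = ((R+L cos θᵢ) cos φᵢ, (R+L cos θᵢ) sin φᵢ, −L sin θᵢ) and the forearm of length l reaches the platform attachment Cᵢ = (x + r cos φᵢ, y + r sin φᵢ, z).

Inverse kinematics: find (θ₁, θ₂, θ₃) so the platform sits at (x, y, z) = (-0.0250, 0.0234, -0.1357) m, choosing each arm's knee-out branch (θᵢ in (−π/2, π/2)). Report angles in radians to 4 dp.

rotate P by −φ1: (-0.0250, 0.0234, -0.1357)
  A cos θ + B sin θ = C:  0.1250·cos θ + -0.1357·sin θ = 0.0710
  γ=atan2(-0.1357,0.1250)=-0.8264;  ψ=arccos(0.3851)=1.1755;  θ1=γ+ψ≈0.3491
rotate P by −φ2: (0.0328, 0.0100, -0.1357)
  A cos θ + B sin θ = C:  0.0672·cos θ + -0.1357·sin θ = 0.1096
  θ2 = atan2(B,A) + arccos(C/0.1514) = -0.3487
φ3=240.0° → target in arm frame (-0.0078, -0.0334)
  A=0.1078, B=-0.1357, C=(l²−L²−A²−y'²−z²)/(2L)=0.0825
  √(A²+B²)=0.1733;  θ3 = -0.8996+1.0744 ≈ 0.1747

θ₁ = 0.3491, θ₂ = -0.3487, θ₃ = 0.1747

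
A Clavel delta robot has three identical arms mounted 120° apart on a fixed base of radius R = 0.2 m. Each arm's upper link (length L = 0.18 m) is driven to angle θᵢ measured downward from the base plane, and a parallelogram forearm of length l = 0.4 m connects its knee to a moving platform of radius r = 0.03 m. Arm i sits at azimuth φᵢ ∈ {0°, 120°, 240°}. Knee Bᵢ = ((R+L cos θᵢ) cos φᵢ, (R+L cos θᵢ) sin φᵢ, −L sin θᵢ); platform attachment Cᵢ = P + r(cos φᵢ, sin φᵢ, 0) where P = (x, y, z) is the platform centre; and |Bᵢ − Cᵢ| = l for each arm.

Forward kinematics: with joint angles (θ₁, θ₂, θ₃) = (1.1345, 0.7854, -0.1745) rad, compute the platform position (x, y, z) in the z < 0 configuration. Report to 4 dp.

(-0.1137, -0.0976, -0.3081)

O1 = (0.2461·cos0.0°, 0.2461·sin0.0°, -0.1631) = (0.2461, 0.0000, -0.1631)
arm 2 at φ=120.0°: ρ2 = 0.2973;  O2 = (-0.1486, 0.2575, -0.1273)
arm 3 at φ=240.0°: ρ3 = 0.3473;  O3 = (-0.1736, -0.3007, 0.0313)
eliminate P² terms by subtracting sphere 1 from 2 and 3
linear system: -0.7894x+0.5149y = 0.0174−0.0717z; -0.8394x+-0.6015y = 0.0344−0.3888z
det = 0.9070;  x = -0.0311+0.2683z,  y = -0.0138+0.2720z
sphere 1 gives Az²+Bz+C=0 with A=1.1459, B=0.1701, C=-0.0564;  B²−4AC=0.2874;  roots -0.3081, 0.1597;  negative root z = -0.3081
x = -0.1137, y = -0.0976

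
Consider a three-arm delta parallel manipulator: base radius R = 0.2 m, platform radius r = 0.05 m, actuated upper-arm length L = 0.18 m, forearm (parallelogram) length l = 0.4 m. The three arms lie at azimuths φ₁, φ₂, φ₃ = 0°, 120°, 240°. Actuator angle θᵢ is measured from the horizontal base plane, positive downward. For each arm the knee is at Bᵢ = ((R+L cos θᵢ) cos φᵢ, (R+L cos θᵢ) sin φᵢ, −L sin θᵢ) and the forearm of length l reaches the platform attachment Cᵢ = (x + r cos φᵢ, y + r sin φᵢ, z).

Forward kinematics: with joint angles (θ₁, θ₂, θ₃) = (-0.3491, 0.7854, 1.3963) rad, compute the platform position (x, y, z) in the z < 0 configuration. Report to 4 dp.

φ1=0.0°: virtual centre (0.3191, 0.0000, 0.0616), radius l
O2 = (0.2773·cos120.0°, 0.2773·sin120.0°, -0.1273) = (-0.1386, 0.2401, -0.1273)
O3 = (0.1813·cos240.0°, 0.1813·sin240.0°, -0.1773) = (-0.0906, -0.1570, -0.1773)
eliminate P² terms by subtracting sphere 1 from 2 and 3
[-0.9156 0.4803 -0.3777]·P = -0.0126;  [-0.8195 -0.3139 -0.4777]·P = -0.0414
det = 0.6810;  x = 0.0350+-0.5110z,  y = 0.0405+-0.1877z
quadratic in z: (1.2963)z²+(0.1521)z+(-0.0738)=0, √Δ=0.6371 → z ∈ {-0.3044, 0.1871}; z = -0.3044 (taking z<0)
x = 0.1905, y = 0.0976

(0.1905, 0.0976, -0.3044)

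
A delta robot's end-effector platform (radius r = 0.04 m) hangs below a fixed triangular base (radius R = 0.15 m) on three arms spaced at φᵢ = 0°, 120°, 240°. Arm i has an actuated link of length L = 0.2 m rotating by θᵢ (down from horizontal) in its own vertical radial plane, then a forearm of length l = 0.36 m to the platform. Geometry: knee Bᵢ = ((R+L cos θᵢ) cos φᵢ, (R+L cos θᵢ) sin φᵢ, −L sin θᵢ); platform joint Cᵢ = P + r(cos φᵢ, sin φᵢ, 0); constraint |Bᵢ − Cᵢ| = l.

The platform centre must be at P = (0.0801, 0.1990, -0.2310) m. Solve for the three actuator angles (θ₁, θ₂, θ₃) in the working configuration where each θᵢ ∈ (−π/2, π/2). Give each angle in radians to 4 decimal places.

arm 1 (φ=0.0°): x'=0.0801, y'=0.1990
  A=0.0299, B=-0.2310, C=(l²−L²−A²−y'²−z²)/(2L)=-0.0106
  θ1 = atan2(B,A) + arccos(C/0.2329) = 0.1744
φ2=120.0° → target in arm frame (0.1323, -0.1689)
  A cos θ + B sin θ = C:  -0.0223·cos θ + -0.2310·sin θ = 0.0181
  θ2 = atan2(B,A) + arccos(C/0.2321) = -0.1741
rotate P by −φ3: (-0.2124, -0.0301, -0.2310)
  A cos θ + B sin θ = C:  0.3224·cos θ + -0.2310·sin θ = -0.1715
  γ=atan2(-0.2310,0.3224)=-0.6217;  ψ=arccos(-0.4324)=2.0180;  θ3=γ+ψ≈1.3963

θ₁ = 0.1744, θ₂ = -0.1741, θ₃ = 1.3963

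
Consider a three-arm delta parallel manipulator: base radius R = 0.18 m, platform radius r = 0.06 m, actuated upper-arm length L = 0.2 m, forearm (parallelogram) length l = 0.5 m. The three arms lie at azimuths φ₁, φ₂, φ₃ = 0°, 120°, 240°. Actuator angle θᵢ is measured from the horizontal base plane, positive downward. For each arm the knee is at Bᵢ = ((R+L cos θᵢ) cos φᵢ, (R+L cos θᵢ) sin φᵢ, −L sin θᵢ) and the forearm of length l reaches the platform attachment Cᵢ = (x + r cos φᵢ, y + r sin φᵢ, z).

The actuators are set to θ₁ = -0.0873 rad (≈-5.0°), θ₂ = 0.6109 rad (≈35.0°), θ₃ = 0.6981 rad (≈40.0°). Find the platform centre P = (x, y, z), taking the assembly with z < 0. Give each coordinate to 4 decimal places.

arm 1 at φ=0.0°: e+L cos θ1 = 0.3192;  O1 = (0.3192, 0.0000, 0.0174)
arm 2 at φ=120.0°: e+L cos θ2 = 0.2838;  O2 = (-0.1419, 0.2458, -0.1147)
O3 = (0.2732·cos240.0°, 0.2732·sin240.0°, -0.1286) = (-0.1366, -0.2366, -0.1286)
subtract pairs → two planes through P
plane₁₂: -0.9223x+0.4916y+-0.2643z = -0.0085
Cramer: x(z) = 0.0107-0.3036z;  y(z) = 0.0028-0.0320z
into |P−O₁|² = l²: 1.0932z² + 0.1523z + -0.1545 = 0;  Δ = 0.6987;  z = -0.4520 or 0.3126 → z<0 root = -0.4520
x = 0.1479, y = 0.0172

(0.1479, 0.0172, -0.4520)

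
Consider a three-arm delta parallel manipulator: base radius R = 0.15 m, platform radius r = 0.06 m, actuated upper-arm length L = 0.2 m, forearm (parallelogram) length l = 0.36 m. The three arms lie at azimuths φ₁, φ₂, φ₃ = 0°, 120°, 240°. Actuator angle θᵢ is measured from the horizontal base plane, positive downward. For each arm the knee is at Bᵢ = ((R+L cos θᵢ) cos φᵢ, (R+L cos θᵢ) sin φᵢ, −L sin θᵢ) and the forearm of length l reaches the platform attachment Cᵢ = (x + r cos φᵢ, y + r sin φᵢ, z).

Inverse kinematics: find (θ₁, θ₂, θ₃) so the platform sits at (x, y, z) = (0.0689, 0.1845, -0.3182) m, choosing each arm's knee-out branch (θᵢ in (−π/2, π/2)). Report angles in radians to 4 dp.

arm 1 (φ=0.0°): x'=0.0689, y'=0.1845
  A=0.0211, B=-0.3182, C=(l²−L²−A²−y'²−z²)/(2L)=-0.1153
  γ=atan2(-0.3182,0.0211)=-1.5046;  ψ=arccos(-0.3617)=1.9409;  θ1=γ+ψ≈0.4363
φ2=120.0° → target in arm frame (0.1253, -0.1519)
  A cos θ + B sin θ = C:  -0.0353·cos θ + -0.3182·sin θ = -0.0899
  γ=atan2(-0.3182,-0.0353)=-1.6814;  ψ=arccos(-0.2809)=1.8556;  θ2=γ+ψ≈0.1742
φ3=240.0° → target in arm frame (-0.1942, -0.0326)
  e−x'=0.2842;  (l²−L²−(e−x')²−y'²−z²)/2L = -0.2338
  √(A²+B²)=0.4267;  θ3 = -0.8417+2.1506 ≈ 1.3089

θ₁ = 0.4363, θ₂ = 0.1742, θ₃ = 1.3089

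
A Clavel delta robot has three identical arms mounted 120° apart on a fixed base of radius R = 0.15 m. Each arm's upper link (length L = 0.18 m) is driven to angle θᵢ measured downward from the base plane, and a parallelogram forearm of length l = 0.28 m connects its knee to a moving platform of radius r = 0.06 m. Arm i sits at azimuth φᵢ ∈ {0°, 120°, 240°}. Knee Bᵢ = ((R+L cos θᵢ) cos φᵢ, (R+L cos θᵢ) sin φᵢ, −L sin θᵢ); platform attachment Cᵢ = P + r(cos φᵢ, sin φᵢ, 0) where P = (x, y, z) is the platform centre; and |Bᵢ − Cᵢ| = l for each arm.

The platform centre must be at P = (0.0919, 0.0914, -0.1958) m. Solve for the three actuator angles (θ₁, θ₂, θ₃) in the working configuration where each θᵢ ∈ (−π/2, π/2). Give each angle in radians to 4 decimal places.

θ₁ = 0.0002, θ₂ = 0.4364, θ₃ = 1.2218

φ1=0.0° → target in arm frame (0.0919, 0.0914)
  A=-0.0019, B=-0.1958, C=(l²−L²−A²−y'²−z²)/(2L)=-0.0019
  γ=atan2(-0.1958,-0.0019)=-1.5805;  ψ=arccos(-0.0099)=1.5807;  θ1=γ+ψ≈0.0002
rotate P by −φ2: (0.0332, -0.1253, -0.1958)
  A cos θ + B sin θ = C:  0.0568·cos θ + -0.1958·sin θ = -0.0313
  √(A²+B²)=0.2039;  θ2 = -1.2885+1.7248 ≈ 0.4364
φ3=240.0° → target in arm frame (-0.1251, 0.0339)
  A=0.2151, B=-0.1958, C=(l²−L²−A²−y'²−z²)/(2L)=-0.1104
  √(A²+B²)=0.2909;  θ3 = -0.7385+1.9602 ≈ 1.2218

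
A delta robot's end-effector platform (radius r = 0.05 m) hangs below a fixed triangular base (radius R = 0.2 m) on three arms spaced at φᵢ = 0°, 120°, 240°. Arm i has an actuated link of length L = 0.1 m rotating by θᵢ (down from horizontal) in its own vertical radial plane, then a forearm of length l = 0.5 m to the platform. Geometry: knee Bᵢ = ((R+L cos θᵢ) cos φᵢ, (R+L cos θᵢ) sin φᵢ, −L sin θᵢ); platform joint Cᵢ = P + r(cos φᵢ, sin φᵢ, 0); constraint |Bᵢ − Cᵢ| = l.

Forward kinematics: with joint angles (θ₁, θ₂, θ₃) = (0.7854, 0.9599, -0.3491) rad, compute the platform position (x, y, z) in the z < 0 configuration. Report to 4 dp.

(-0.0595, -0.1472, -0.4577)

φ1=0.0°: virtual centre (0.2207, 0.0000, -0.0707), radius l
arm 2 at φ=120.0°: ρ2 = 0.2074;  centre 2 = (-0.1037, 0.1796, -0.0819)
φ3=240.0°: virtual centre (-0.1220, -0.2113, 0.0342), radius l
eliminate P² terms by subtracting sphere 1 from 2 and 3
linear system: -0.6488x+0.3592y = -0.0040−-0.0224z; -0.6854x+-0.4226y = 0.0070−0.2098z
det = 0.5203;  x = -0.0016+0.1266z,  y = -0.0140+0.2912z
quadratic in z: (1.1008)z²+(0.0770)z+(-0.1954)=0, √Δ=0.9308 → z ∈ {-0.4577, 0.3878}; z = -0.4577 (taking z<0)
x = -0.0595, y = -0.1472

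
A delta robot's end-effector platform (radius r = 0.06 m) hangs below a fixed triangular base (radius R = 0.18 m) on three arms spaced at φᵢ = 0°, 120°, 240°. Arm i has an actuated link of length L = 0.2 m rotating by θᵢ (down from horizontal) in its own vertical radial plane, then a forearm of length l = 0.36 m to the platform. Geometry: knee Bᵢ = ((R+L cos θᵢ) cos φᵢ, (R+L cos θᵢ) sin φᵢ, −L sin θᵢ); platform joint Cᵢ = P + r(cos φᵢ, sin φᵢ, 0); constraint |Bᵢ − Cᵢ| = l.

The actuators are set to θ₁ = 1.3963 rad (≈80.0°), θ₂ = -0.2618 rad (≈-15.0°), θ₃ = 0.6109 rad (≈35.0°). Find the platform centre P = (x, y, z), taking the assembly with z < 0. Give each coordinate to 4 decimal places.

arm 1 at φ=0.0°: e+L cos θ1 = 0.1547;  centre 1 = (0.1547, 0.0000, -0.1970)
φ2=120.0°: virtual centre (-0.1566, 0.2712, 0.0518), radius l
φ3=240.0°: virtual centre (-0.1419, -0.2458, -0.1147), radius l
|centre ₂|²−|centre ₁|² = 0.0380;  |centre ₃|²−|centre ₁|² = 0.0310
plane₁₂: -0.6226x+0.5425y+0.4975z = 0.0380
Cramer: x(z) = -0.0565+0.5316z;  y(z) = 0.0052-0.3069z
into |P−centre ₁|² = l²: 1.3768z² + 0.1661z + -0.0461 = 0;  Δ = 0.2817;  z = -0.2531 or 0.1324 → z<0 root = -0.2531
x = -0.1911, y = 0.0829

(-0.1911, 0.0829, -0.2531)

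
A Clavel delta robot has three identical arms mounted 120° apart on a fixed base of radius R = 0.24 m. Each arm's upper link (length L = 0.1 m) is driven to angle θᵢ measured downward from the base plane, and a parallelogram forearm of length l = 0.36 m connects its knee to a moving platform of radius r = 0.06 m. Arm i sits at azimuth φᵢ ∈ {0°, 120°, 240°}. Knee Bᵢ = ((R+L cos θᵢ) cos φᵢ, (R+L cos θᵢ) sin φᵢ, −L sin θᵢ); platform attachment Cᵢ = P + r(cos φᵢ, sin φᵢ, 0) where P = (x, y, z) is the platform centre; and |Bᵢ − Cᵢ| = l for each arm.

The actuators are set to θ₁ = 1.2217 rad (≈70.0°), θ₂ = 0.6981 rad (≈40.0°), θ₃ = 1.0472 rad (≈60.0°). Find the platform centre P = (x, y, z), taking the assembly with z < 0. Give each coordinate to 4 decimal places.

φ1=0.0°: virtual centre (0.2142, 0.0000, -0.0940), radius l
O2 = (0.2566·cos120.0°, 0.2566·sin120.0°, -0.0643) = (-0.1283, 0.2222, -0.0643)
O3 = (0.2300·cos240.0°, 0.2300·sin240.0°, -0.0866) = (-0.1150, -0.1992, -0.0866)
subtract pairs → two planes through P
linear system: -0.6850x+0.4445y = 0.0153−0.0594z; -0.6584x+-0.3984y = 0.0057−0.0147z
Cramer: x(z) = -0.0152+0.0534z;  y(z) = 0.0109-0.0513z
into |P−O₁|² = l²: 1.0055z² + 0.1623z + -0.0680 = 0;  Δ = 0.2999;  z = -0.3530 or 0.1916 → z<0 root = -0.3530
x = -0.0341, y = 0.0290

(-0.0341, 0.0290, -0.3530)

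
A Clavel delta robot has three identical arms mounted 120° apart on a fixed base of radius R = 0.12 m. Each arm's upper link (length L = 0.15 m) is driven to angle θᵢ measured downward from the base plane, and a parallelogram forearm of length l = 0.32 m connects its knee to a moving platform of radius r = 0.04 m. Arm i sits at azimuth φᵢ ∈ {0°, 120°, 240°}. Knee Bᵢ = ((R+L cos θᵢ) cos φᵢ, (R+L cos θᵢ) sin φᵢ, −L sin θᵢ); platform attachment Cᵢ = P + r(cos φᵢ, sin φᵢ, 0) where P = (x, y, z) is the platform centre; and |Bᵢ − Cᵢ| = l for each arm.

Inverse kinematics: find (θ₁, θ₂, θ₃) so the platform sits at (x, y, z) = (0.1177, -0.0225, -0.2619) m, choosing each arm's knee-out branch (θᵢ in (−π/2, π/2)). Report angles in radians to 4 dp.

rotate P by −φ1: (0.1177, -0.0225, -0.2619)
  A=-0.0377, B=-0.2619, C=(l²−L²−A²−y'²−z²)/(2L)=0.0313
  √(A²+B²)=0.2646;  θ1 = -1.7138+1.4523 ≈ -0.2614
arm 2 (φ=120.0°): x'=-0.0783, y'=-0.0907
  e−x'=0.1583;  (l²−L²−(e−x')²−y'²−z²)/2L = -0.0733
  γ=atan2(-0.2619,0.1583)=-1.0270;  ψ=arccos(-0.2395)=1.8126;  θ2=γ+ψ≈0.7856
rotate P by −φ3: (-0.0394, 0.1132, -0.2619)
  A=0.1194, B=-0.2619, C=(l²−L²−A²−y'²−z²)/(2L)=-0.0525
  √(A²+B²)=0.2878;  θ3 = -1.1432+1.7542 ≈ 0.6111

θ₁ = -0.2614, θ₂ = 0.7856, θ₃ = 0.6111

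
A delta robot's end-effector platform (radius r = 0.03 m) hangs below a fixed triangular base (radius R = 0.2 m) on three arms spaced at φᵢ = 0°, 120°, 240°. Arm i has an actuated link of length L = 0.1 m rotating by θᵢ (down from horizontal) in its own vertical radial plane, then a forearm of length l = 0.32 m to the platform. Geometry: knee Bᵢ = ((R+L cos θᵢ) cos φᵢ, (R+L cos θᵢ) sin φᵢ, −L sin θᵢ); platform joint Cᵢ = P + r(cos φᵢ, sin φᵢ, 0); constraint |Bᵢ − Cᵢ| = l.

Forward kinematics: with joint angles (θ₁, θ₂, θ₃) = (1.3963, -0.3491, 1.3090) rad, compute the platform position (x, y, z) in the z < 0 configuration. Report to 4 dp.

(-0.0703, 0.1069, -0.2552)

φ1=0.0°: virtual centre (0.1874, 0.0000, -0.0985), radius l
arm 2 at φ=120.0°: (R−r)+L cos θ2 = 0.2640;  S2 = (-0.1320, 0.2286, 0.0342)
S3 = (0.1959·cos240.0°, 0.1959·sin240.0°, -0.0966) = (-0.0979, -0.1696, -0.0966)
eliminate P² terms by subtracting sphere 1 from 2 and 3
linear system: -0.6387x+0.4572y = 0.0260−0.2654z; -0.5706x+-0.3393y = 0.0029−0.0038z
Cramer: x(z) = -0.0213+0.1921z;  y(z) = 0.0272-0.3120z
sphere 1 gives Az²+Bz+C=0 with A=1.1343, B=0.0998, C=-0.0484;  B²−4AC=0.2297;  roots -0.2552, 0.1673;  negative root z = -0.2552
x = -0.0703, y = 0.1069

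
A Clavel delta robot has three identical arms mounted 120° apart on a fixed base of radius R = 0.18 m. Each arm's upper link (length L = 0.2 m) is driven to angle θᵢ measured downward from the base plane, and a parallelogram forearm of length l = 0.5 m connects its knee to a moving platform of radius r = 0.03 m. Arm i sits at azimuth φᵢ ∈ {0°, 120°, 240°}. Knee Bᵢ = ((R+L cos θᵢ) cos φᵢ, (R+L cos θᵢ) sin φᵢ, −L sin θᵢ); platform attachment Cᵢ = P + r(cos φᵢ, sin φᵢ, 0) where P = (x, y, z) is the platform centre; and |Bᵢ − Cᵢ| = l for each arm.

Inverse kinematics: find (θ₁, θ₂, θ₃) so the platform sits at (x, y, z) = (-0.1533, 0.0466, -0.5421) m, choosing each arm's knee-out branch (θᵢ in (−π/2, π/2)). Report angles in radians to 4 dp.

θ₁ = 1.3089, θ₂ = 0.5234, θ₃ = 0.7853

rotate P by −φ1: (-0.1533, 0.0466, -0.5421)
  e−x'=0.3033;  (l²−L²−(e−x')²−y'²−z²)/2L = -0.4451
  √(A²+B²)=0.6212;  θ1 = -1.0607+2.3696 ≈ 1.3089
arm 2 (φ=120.0°): x'=0.1170, y'=0.1095
  A cos θ + B sin θ = C:  0.0330·cos θ + -0.5421·sin θ = -0.2424
  γ=atan2(-0.5421,0.0330)=-1.5100;  ψ=arccos(-0.4462)=2.0334;  θ2=γ+ψ≈0.5234
φ3=240.0° → target in arm frame (0.0363, -0.1561)
  A cos θ + B sin θ = C:  0.1137·cos θ + -0.5421·sin θ = -0.3029
  √(A²+B²)=0.5539;  θ3 = -1.3640+2.1494 ≈ 0.7853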